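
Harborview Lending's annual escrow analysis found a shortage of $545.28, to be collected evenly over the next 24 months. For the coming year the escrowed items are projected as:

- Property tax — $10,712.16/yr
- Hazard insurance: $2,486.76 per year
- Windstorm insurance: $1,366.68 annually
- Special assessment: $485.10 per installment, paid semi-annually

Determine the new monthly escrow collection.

Property tax: $10,712.16
Hazard insurance: $2,486.76
Windstorm insurance: $1,366.68
Special assessment: $485.10 × 2 = $970.20
Annual escrow total = $10,712.16 + $2,486.76 + $1,366.68 + $970.20 = $15,535.80
Monthly = $15,535.80 ÷ 12 = $1,294.65
Shortage spread = $545.28 ÷ 24 = $22.72/mo
Adjusted monthly = $1,294.65 + $22.72 = $1,317.37

$1,317.37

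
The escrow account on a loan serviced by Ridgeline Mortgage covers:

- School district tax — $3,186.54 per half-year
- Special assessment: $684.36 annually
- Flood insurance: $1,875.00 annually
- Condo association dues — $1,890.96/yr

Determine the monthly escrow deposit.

$901.95

School district tax: $3,186.54 × 2 = $6,373.08 per year
Special assessment: $684.36 per year
Flood insurance: $1,875.00 per year
Condo association dues: $1,890.96 per year
Yearly total = $6,373.08 + $684.36 + $1,875.00 + $1,890.96 = $10,823.40
Monthly escrow = $10,823.40 ÷ 12 = $901.95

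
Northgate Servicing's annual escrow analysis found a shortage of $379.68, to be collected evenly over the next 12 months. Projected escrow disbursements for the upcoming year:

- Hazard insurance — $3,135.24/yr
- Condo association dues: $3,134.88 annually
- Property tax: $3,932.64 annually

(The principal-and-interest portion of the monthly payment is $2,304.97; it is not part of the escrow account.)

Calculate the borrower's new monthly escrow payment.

$881.87

Hazard insurance: $3,135.24
Condo association dues: $3,134.88
Property tax: $3,932.64
Combined annual = $10,202.76
Monthly = $10,202.76 / 12 = $850.23
Monthly shortage recovery: $379.68 / 12 = $31.64
New monthly escrow = $850.23 + $31.64 = $881.87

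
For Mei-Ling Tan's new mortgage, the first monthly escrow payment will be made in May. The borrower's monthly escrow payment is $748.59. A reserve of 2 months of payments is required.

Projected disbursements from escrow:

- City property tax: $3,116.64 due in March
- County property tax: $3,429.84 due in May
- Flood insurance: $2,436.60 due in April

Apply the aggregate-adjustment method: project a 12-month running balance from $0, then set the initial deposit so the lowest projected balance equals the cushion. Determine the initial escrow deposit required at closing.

$4,178.43

Cushion = 2 × $748.59 = $1,497.18
Trial balance (start $0, +$748.59 each month, − disbursements):
  May: +$748.59 − $3,429.84 → -$2,681.25
  Jun: +$748.59 → -$1,932.66
  Jul: +$748.59 → -$1,184.07
  Aug: +$748.59 → -$435.48
  Sep: +$748.59 → $313.11
  Oct: +$748.59 → $1,061.70
  Nov: +$748.59 → $1,810.29
  Dec: +$748.59 → $2,558.88
  Jan: +$748.59 → $3,307.47
  Feb: +$748.59 → $4,056.06
  Mar: +$748.59 − $3,116.64 → $1,688.01
  Apr: +$748.59 − $2,436.60 → $0.00
Lowest trial balance = -$2,681.25 (May)
Initial deposit = cushion − low point = $1,497.18 − (-$2,681.25) = $4,178.43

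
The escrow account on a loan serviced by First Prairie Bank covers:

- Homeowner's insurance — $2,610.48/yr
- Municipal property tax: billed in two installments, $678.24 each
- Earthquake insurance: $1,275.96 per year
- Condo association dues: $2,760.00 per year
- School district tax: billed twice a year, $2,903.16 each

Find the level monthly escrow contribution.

$1,150.77

Homeowner's insurance — $2,610.48 annually
Municipal property tax — $678.24 × 2 = $1,356.48 annually
Earthquake insurance — $1,275.96 annually
Condo association dues — $2,760.00 annually
School district tax — $2,903.16 × 2 = $5,806.32 annually
Total per year = $13,809.24
Monthly escrow = $13,809.24 / 12 = $1,150.77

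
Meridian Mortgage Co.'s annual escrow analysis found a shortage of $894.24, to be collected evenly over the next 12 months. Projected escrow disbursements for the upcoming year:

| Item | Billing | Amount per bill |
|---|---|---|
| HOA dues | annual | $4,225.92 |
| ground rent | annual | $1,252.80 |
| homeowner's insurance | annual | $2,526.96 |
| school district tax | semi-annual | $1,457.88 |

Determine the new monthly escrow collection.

HOA dues — $4,225.92
Ground rent — $1,252.80
Homeowner's insurance — $2,526.96
School district tax — $1,457.88 × 2 = $2,915.76
Combined annual = $10,921.44
Base monthly escrow = $10,921.44 / 12 = $910.12
Shortage per month = $894.24 / 12 = $74.52
New monthly escrow = $910.12 + $74.52 = $984.64

$984.64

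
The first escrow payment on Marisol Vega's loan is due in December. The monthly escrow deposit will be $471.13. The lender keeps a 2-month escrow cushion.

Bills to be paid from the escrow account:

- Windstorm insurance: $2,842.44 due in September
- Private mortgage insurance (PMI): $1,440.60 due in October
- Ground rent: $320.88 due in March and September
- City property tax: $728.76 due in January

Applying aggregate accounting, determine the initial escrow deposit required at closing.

$1,413.39

Cushion = 2 × $471.13 = $942.26
Trial balance (start $0, +$471.13 each month, − disbursements):
  Dec: +$471.13 → $471.13
  Jan: +$471.13 − $728.76 → $213.50
  Feb: +$471.13 → $684.63
  Mar: +$471.13 − $320.88 → $834.88
  Apr: +$471.13 → $1,306.01
  May: +$471.13 → $1,777.14
  Jun: +$471.13 → $2,248.27
  Jul: +$471.13 → $2,719.40
  Aug: +$471.13 → $3,190.53
  Sep: +$471.13 − $3,163.32 → $498.34
  Oct: +$471.13 − $1,440.60 → -$471.13
  Nov: +$471.13 → $0.00
Lowest trial balance = -$471.13 (Oct)
Initial deposit = cushion − low point = $942.26 − (-$471.13) = $1,413.39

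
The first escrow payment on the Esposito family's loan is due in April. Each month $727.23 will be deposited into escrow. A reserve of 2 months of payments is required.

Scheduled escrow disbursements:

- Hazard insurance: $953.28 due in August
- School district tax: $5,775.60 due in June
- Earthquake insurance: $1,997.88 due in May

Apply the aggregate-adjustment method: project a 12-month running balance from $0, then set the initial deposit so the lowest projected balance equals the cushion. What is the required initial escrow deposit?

Cushion = 2 × $727.23 = $1,454.46
Trial balance (start $0, +$727.23 each month, − disbursements):
  Apr: +$727.23 → $727.23
  May: +$727.23 − $1,997.88 → -$543.42
  Jun: +$727.23 − $5,775.60 → -$5,591.79
  Jul: +$727.23 → -$4,864.56
  Aug: +$727.23 − $953.28 → -$5,090.61
  Sep: +$727.23 → -$4,363.38
  Oct: +$727.23 → -$3,636.15
  Nov: +$727.23 → -$2,908.92
  Dec: +$727.23 → -$2,181.69
  Jan: +$727.23 → -$1,454.46
  Feb: +$727.23 → -$727.23
  Mar: +$727.23 → $0.00
Lowest trial balance = -$5,591.79 (Jun)
Initial deposit = cushion − low point = $1,454.46 − (-$5,591.79) = $7,046.25

$7,046.25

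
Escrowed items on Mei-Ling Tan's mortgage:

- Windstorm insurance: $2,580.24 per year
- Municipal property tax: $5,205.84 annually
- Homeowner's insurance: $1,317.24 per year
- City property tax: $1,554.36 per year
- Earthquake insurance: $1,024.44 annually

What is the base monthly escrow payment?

Windstorm insurance = $2,580.24 annually
Municipal property tax = $5,205.84 annually
Homeowner's insurance = $1,317.24 annually
City property tax = $1,554.36 annually
Earthquake insurance = $1,024.44 annually
Total per year = $11,682.12
Monthly escrow = $11,682.12 ÷ 12 = $973.51

$973.51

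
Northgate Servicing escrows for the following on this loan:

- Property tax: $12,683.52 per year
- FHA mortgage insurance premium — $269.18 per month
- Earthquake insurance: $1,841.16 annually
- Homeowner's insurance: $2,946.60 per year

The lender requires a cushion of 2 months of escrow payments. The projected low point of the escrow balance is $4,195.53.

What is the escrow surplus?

$745.29

Property tax — $12,683.52
FHA mortgage insurance premium — $269.18 × 12 = $3,230.16
Earthquake insurance — $1,841.16
Homeowner's insurance — $2,946.60
Combined annual = $20,701.44
Per month = $20,701.44 / 12 = $1,725.12
Cushion = 2 × $1,725.12 = $3,450.24
Surplus = $4,195.53 − $3,450.24 = $745.29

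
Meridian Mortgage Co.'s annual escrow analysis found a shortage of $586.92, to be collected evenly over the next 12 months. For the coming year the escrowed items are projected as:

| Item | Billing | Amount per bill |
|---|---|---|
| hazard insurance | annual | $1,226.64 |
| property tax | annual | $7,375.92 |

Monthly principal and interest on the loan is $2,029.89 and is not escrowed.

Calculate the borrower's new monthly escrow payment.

$765.79

Hazard insurance = $1,226.64 per year
Property tax = $7,375.92 per year
Annual escrow total = $1,226.64 + $7,375.92 = $8,602.56
Base monthly escrow = $8,602.56 / 12 = $716.88
Monthly shortage recovery: $586.92 / 12 = $48.91
Adjusted monthly = $716.88 + $48.91 = $765.79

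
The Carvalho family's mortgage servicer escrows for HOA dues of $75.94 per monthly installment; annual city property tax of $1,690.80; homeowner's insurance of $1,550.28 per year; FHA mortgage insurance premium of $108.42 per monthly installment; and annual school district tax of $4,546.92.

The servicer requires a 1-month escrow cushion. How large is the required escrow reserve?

$833.36

HOA dues — $75.94 × 12 = $911.28/yr
City property tax — $1,690.80/yr
Homeowner's insurance — $1,550.28/yr
FHA mortgage insurance premium — $108.42 × 12 = $1,301.04/yr
School district tax — $4,546.92/yr
Yearly total = $10,000.32
Monthly escrow = $10,000.32 / 12 = $833.36
Required cushion = 1 × $833.36 = $833.36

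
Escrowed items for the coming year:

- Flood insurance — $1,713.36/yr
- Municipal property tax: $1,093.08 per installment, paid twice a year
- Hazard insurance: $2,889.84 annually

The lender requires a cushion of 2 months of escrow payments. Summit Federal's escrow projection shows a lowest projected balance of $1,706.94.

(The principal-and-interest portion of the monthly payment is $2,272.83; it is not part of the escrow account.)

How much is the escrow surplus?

$575.38

Flood insurance — $1,713.36/yr
Municipal property tax — $1,093.08 × 2 = $2,186.16/yr
Hazard insurance — $2,889.84/yr
Total per year = $1,713.36 + $2,186.16 + $2,889.84 = $6,789.36
Monthly = $6,789.36 ÷ 12 = $565.78
Required cushion = 2 × $565.78 = $1,131.56
Surplus = $1,706.94 − $1,131.56 = $575.38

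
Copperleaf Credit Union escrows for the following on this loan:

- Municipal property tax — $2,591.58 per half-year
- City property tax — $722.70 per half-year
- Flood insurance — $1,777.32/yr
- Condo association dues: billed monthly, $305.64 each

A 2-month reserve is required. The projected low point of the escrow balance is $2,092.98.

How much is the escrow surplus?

$80.72

Municipal property tax = $2,591.58 × 2 = $5,183.16
City property tax = $722.70 × 2 = $1,445.40
Flood insurance = $1,777.32
Condo association dues = $305.64 × 12 = $3,667.68
Annual escrow total = $12,073.56
Monthly = $12,073.56 ÷ 12 = $1,006.13
Cushion = 2 × $1,006.13 = $2,012.26
Surplus = $2,092.98 − $2,012.26 = $80.72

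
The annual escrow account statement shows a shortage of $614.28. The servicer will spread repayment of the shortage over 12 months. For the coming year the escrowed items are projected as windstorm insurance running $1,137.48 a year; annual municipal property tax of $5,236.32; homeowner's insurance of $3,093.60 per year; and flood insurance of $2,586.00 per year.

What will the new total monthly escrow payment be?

$1,055.64

Windstorm insurance: $1,137.48 per year
Municipal property tax: $5,236.32 per year
Homeowner's insurance: $3,093.60 per year
Flood insurance: $2,586.00 per year
Total per year = $12,053.40
Per month = $12,053.40 ÷ 12 = $1,004.45
Monthly shortage recovery: $614.28 ÷ 12 = $51.19
Adjusted monthly = $1,004.45 + $51.19 = $1,055.64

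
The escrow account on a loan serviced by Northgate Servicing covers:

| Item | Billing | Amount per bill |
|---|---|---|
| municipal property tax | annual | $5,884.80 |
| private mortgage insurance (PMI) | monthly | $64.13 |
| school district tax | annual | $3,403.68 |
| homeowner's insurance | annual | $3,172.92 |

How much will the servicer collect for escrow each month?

$1,102.58

Municipal property tax = $5,884.80 per year
Private mortgage insurance (PMI) = $64.13 × 12 = $769.56 per year
School district tax = $3,403.68 per year
Homeowner's insurance = $3,172.92 per year
Total per year = $13,230.96
Monthly escrow = $13,230.96 / 12 = $1,102.58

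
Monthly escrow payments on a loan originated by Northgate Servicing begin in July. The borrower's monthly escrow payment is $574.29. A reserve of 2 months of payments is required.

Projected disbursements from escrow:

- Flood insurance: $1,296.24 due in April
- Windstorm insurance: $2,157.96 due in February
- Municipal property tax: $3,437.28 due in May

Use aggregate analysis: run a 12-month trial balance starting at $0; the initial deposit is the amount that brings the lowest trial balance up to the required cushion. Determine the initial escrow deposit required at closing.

$1,722.87

Cushion = 2 × $574.29 = $1,148.58
Trial balance (start $0, +$574.29 each month, − disbursements):
  Jul: +$574.29 → $574.29
  Aug: +$574.29 → $1,148.58
  Sep: +$574.29 → $1,722.87
  Oct: +$574.29 → $2,297.16
  Nov: +$574.29 → $2,871.45
  Dec: +$574.29 → $3,445.74
  Jan: +$574.29 → $4,020.03
  Feb: +$574.29 − $2,157.96 → $2,436.36
  Mar: +$574.29 → $3,010.65
  Apr: +$574.29 − $1,296.24 → $2,288.70
  May: +$574.29 − $3,437.28 → -$574.29
  Jun: +$574.29 → $0.00
Lowest trial balance = -$574.29 (May)
Initial deposit = cushion − low point = $1,148.58 − (-$574.29) = $1,722.87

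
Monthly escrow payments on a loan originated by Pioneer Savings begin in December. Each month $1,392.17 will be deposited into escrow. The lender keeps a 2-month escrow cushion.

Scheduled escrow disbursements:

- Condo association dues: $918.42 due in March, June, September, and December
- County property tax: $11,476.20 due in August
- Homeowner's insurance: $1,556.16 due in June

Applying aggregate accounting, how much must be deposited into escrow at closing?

Cushion = 2 × $1,392.17 = $2,784.34
Trial balance (start $0, +$1,392.17 each month, − disbursements):
  Dec: +$1,392.17 − $918.42 → $473.75
  Jan: +$1,392.17 → $1,865.92
  Feb: +$1,392.17 → $3,258.09
  Mar: +$1,392.17 − $918.42 → $3,731.84
  Apr: +$1,392.17 → $5,124.01
  May: +$1,392.17 → $6,516.18
  Jun: +$1,392.17 − $2,474.58 → $5,433.77
  Jul: +$1,392.17 → $6,825.94
  Aug: +$1,392.17 − $11,476.20 → -$3,258.09
  Sep: +$1,392.17 − $918.42 → -$2,784.34
  Oct: +$1,392.17 → -$1,392.17
  Nov: +$1,392.17 → $0.00
Lowest trial balance = -$3,258.09 (Aug)
Initial deposit = cushion − low point = $2,784.34 − (-$3,258.09) = $6,042.43

$6,042.43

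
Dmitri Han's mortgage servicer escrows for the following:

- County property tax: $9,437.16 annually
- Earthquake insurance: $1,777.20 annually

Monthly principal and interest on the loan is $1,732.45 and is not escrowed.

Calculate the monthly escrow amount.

County property tax: $9,437.16 annually
Earthquake insurance: $1,777.20 annually
Combined annual = $9,437.16 + $1,777.20 = $11,214.36
Base monthly escrow = $11,214.36 / 12 = $934.53

$934.53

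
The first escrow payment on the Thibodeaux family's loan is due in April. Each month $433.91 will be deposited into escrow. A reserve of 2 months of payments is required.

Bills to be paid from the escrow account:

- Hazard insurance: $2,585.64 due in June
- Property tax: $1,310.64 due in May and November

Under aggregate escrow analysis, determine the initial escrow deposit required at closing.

$3,462.37

Cushion = 2 × $433.91 = $867.82
Trial balance (start $0, +$433.91 each month, − disbursements):
  Apr: +$433.91 → $433.91
  May: +$433.91 − $1,310.64 → -$442.82
  Jun: +$433.91 − $2,585.64 → -$2,594.55
  Jul: +$433.91 → -$2,160.64
  Aug: +$433.91 → -$1,726.73
  Sep: +$433.91 → -$1,292.82
  Oct: +$433.91 → -$858.91
  Nov: +$433.91 − $1,310.64 → -$1,735.64
  Dec: +$433.91 → -$1,301.73
  Jan: +$433.91 → -$867.82
  Feb: +$433.91 → -$433.91
  Mar: +$433.91 → $0.00
Lowest trial balance = -$2,594.55 (Jun)
Initial deposit = cushion − low point = $867.82 − (-$2,594.55) = $3,462.37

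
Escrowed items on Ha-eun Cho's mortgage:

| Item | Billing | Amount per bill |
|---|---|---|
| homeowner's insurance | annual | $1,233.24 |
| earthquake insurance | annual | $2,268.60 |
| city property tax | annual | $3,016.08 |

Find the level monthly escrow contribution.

Homeowner's insurance = $1,233.24 annually
Earthquake insurance = $2,268.60 annually
City property tax = $3,016.08 annually
Combined annual = $1,233.24 + $2,268.60 + $3,016.08 = $6,517.92
Monthly escrow = $6,517.92 ÷ 12 = $543.16

$543.16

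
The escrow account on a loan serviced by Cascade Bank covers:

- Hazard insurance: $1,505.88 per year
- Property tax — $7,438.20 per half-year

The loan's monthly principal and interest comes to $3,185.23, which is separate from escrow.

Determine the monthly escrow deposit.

$1,365.19

Hazard insurance = $1,505.88
Property tax = $7,438.20 × 2 = $14,876.40
Combined annual = $1,505.88 + $14,876.40 = $16,382.28
Monthly escrow = $16,382.28 ÷ 12 = $1,365.19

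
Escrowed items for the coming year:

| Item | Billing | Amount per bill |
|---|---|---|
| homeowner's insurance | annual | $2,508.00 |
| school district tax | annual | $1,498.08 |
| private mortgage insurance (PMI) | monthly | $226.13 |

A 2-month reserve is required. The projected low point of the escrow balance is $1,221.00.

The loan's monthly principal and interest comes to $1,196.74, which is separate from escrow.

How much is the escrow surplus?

$101.06

Homeowner's insurance = $2,508.00
School district tax = $1,498.08
Private mortgage insurance (PMI) = $226.13 × 12 = $2,713.56
Combined annual = $2,508.00 + $1,498.08 + $2,713.56 = $6,719.64
Per month = $6,719.64 / 12 = $559.97
Required reserve = 2 × $559.97 = $1,119.94
Surplus = $1,221.00 − $1,119.94 = $101.06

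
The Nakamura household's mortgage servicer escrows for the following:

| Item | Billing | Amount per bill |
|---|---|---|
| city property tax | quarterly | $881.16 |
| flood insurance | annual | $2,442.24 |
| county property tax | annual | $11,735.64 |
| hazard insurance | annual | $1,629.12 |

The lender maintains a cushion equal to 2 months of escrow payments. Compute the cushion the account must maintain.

City property tax = $881.16 × 4 = $3,524.64 annually
Flood insurance = $2,442.24 annually
County property tax = $11,735.64 annually
Hazard insurance = $1,629.12 annually
Combined annual = $3,524.64 + $2,442.24 + $11,735.64 + $1,629.12 = $19,331.64
Monthly = $19,331.64 / 12 = $1,610.97
Reserve = 2 × $1,610.97 = $3,221.94

$3,221.94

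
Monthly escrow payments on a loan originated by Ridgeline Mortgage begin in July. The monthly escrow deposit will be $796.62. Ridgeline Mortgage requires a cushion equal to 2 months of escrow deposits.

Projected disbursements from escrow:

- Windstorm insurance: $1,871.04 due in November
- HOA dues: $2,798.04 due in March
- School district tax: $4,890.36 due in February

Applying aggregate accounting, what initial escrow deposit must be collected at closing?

Cushion = 2 × $796.62 = $1,593.24
Trial balance (start $0, +$796.62 each month, − disbursements):
  Jul: +$796.62 → $796.62
  Aug: +$796.62 → $1,593.24
  Sep: +$796.62 → $2,389.86
  Oct: +$796.62 → $3,186.48
  Nov: +$796.62 − $1,871.04 → $2,112.06
  Dec: +$796.62 → $2,908.68
  Jan: +$796.62 → $3,705.30
  Feb: +$796.62 − $4,890.36 → -$388.44
  Mar: +$796.62 − $2,798.04 → -$2,389.86
  Apr: +$796.62 → -$1,593.24
  May: +$796.62 → -$796.62
  Jun: +$796.62 → $0.00
Lowest trial balance = -$2,389.86 (Mar)
Initial deposit = cushion − low point = $1,593.24 − (-$2,389.86) = $3,983.10

$3,983.10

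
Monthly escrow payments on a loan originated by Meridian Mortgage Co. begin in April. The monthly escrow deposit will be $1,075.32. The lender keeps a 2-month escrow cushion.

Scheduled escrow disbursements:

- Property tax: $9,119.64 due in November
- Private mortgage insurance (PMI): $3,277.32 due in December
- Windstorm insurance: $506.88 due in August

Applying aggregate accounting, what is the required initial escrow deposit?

$5,376.60

Cushion = 2 × $1,075.32 = $2,150.64
Trial balance (start $0, +$1,075.32 each month, − disbursements):
  Apr: +$1,075.32 → $1,075.32
  May: +$1,075.32 → $2,150.64
  Jun: +$1,075.32 → $3,225.96
  Jul: +$1,075.32 → $4,301.28
  Aug: +$1,075.32 − $506.88 → $4,869.72
  Sep: +$1,075.32 → $5,945.04
  Oct: +$1,075.32 → $7,020.36
  Nov: +$1,075.32 − $9,119.64 → -$1,023.96
  Dec: +$1,075.32 − $3,277.32 → -$3,225.96
  Jan: +$1,075.32 → -$2,150.64
  Feb: +$1,075.32 → -$1,075.32
  Mar: +$1,075.32 → $0.00
Lowest trial balance = -$3,225.96 (Dec)
Initial deposit = cushion − low point = $2,150.64 − (-$3,225.96) = $5,376.60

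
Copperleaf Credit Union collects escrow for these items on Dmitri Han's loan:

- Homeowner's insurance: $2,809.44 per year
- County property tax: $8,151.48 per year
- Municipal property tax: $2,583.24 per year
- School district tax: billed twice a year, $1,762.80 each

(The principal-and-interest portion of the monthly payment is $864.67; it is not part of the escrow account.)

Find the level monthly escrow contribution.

$1,422.48

Homeowner's insurance = $2,809.44
County property tax = $8,151.48
Municipal property tax = $2,583.24
School district tax = $1,762.80 × 2 = $3,525.60
Total per year = $2,809.44 + $8,151.48 + $2,583.24 + $3,525.60 = $17,069.76
Monthly escrow = $17,069.76 / 12 = $1,422.48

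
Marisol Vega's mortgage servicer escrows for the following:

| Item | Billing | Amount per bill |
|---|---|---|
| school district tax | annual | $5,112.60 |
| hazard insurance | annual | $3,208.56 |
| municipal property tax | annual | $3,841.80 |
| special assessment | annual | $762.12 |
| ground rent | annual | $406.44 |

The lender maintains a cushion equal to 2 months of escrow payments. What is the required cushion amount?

School district tax = $5,112.60 per year
Hazard insurance = $3,208.56 per year
Municipal property tax = $3,841.80 per year
Special assessment = $762.12 per year
Ground rent = $406.44 per year
Yearly total = $13,331.52
Base monthly escrow = $13,331.52 ÷ 12 = $1,110.96
Cushion = 2 × $1,110.96 = $2,221.92

$2,221.92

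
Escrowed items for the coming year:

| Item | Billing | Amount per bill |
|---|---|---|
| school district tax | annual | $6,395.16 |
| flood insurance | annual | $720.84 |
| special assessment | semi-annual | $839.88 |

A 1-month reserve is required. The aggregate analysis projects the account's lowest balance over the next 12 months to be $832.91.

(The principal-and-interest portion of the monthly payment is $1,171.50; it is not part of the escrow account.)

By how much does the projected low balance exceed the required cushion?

School district tax = $6,395.16/yr
Flood insurance = $720.84/yr
Special assessment = $839.88 × 2 = $1,679.76/yr
Combined annual = $8,795.76
Monthly escrow = $8,795.76 ÷ 12 = $732.98
Required reserve = 1 × $732.98 = $732.98
Surplus = $832.91 − $732.98 = $99.93

$99.93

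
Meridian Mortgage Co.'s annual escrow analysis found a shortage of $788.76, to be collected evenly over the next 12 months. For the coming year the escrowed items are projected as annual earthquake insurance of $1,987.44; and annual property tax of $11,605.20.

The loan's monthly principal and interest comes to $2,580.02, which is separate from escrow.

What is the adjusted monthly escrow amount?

$1,198.45

Earthquake insurance — $1,987.44
Property tax — $11,605.20
Annual escrow total = $1,987.44 + $11,605.20 = $13,592.64
Base monthly escrow = $13,592.64 / 12 = $1,132.72
Shortage spread = $788.76 / 12 = $65.73/mo
Adjusted monthly = $1,132.72 + $65.73 = $1,198.45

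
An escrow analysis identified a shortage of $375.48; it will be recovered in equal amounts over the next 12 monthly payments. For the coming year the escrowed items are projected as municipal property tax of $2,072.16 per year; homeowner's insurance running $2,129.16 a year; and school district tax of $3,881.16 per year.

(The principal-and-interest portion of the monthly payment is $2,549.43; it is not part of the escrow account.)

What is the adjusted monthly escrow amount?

Municipal property tax: $2,072.16/yr
Homeowner's insurance: $2,129.16/yr
School district tax: $3,881.16/yr
Combined annual = $2,072.16 + $2,129.16 + $3,881.16 = $8,082.48
Monthly = $8,082.48 / 12 = $673.54
Shortage per month = $375.48 / 12 = $31.29
Adjusted monthly = $673.54 + $31.29 = $704.83

$704.83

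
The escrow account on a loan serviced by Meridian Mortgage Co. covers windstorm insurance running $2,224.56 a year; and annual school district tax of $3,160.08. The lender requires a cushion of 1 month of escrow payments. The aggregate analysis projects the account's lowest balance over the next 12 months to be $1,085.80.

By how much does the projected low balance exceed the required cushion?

Windstorm insurance = $2,224.56 annually
School district tax = $3,160.08 annually
Yearly total = $5,384.64
Per month = $5,384.64 / 12 = $448.72
Required cushion = 1 × $448.72 = $448.72
Surplus = $1,085.80 − $448.72 = $637.08

$637.08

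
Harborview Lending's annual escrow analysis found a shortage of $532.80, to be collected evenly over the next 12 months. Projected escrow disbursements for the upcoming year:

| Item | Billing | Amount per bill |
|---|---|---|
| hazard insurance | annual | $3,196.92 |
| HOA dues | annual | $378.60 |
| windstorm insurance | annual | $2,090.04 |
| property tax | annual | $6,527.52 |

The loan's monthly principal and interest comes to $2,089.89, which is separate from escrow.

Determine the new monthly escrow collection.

Hazard insurance — $3,196.92
HOA dues — $378.60
Windstorm insurance — $2,090.04
Property tax — $6,527.52
Total per year = $12,193.08
Monthly escrow = $12,193.08 ÷ 12 = $1,016.09
Monthly shortage recovery: $532.80 ÷ 12 = $44.40
Adjusted monthly = $1,016.09 + $44.40 = $1,060.49

$1,060.49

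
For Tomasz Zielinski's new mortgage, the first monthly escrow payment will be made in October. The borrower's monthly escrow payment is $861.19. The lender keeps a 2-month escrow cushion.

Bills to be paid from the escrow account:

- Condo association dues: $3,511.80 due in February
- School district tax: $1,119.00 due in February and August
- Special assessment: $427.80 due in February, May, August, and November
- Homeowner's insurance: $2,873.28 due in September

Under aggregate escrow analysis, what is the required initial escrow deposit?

$2,902.83

Cushion = 2 × $861.19 = $1,722.38
Trial balance (start $0, +$861.19 each month, − disbursements):
  Oct: +$861.19 → $861.19
  Nov: +$861.19 − $427.80 → $1,294.58
  Dec: +$861.19 → $2,155.77
  Jan: +$861.19 → $3,016.96
  Feb: +$861.19 − $5,058.60 → -$1,180.45
  Mar: +$861.19 → -$319.26
  Apr: +$861.19 → $541.93
  May: +$861.19 − $427.80 → $975.32
  Jun: +$861.19 → $1,836.51
  Jul: +$861.19 → $2,697.70
  Aug: +$861.19 − $1,546.80 → $2,012.09
  Sep: +$861.19 − $2,873.28 → $0.00
Lowest trial balance = -$1,180.45 (Feb)
Initial deposit = cushion − low point = $1,722.38 − (-$1,180.45) = $2,902.83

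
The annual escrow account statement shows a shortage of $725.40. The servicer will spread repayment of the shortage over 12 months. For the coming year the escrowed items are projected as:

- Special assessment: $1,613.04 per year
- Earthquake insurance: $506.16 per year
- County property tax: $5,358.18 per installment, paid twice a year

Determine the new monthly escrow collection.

$1,130.08

Special assessment: $1,613.04/yr
Earthquake insurance: $506.16/yr
County property tax: $5,358.18 × 2 = $10,716.36/yr
Total per year = $1,613.04 + $506.16 + $10,716.36 = $12,835.56
Monthly = $12,835.56 ÷ 12 = $1,069.63
Monthly shortage recovery: $725.40 ÷ 12 = $60.45
New monthly escrow = $1,069.63 + $60.45 = $1,130.08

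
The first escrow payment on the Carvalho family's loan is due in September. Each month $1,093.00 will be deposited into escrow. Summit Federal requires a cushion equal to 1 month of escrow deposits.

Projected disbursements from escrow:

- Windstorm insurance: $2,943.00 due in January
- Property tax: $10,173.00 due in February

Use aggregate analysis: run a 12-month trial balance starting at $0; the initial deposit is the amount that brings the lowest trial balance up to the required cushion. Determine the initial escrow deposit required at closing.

$7,651.00

Cushion = 1 × $1,093.00 = $1,093.00
Trial balance (start $0, +$1,093.00 each month, − disbursements):
  Sep: +$1,093.00 → $1,093.00
  Oct: +$1,093.00 → $2,186.00
  Nov: +$1,093.00 → $3,279.00
  Dec: +$1,093.00 → $4,372.00
  Jan: +$1,093.00 − $2,943.00 → $2,522.00
  Feb: +$1,093.00 − $10,173.00 → -$6,558.00
  Mar: +$1,093.00 → -$5,465.00
  Apr: +$1,093.00 → -$4,372.00
  May: +$1,093.00 → -$3,279.00
  Jun: +$1,093.00 → -$2,186.00
  Jul: +$1,093.00 → -$1,093.00
  Aug: +$1,093.00 → $0.00
Lowest trial balance = -$6,558.00 (Feb)
Initial deposit = cushion − low point = $1,093.00 − (-$6,558.00) = $7,651.00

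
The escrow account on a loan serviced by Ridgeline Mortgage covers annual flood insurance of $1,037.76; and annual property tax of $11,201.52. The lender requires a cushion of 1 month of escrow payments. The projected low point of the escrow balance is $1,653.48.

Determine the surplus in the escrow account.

$633.54

Flood insurance: $1,037.76 per year
Property tax: $11,201.52 per year
Total per year = $1,037.76 + $11,201.52 = $12,239.28
Base monthly escrow = $12,239.28 / 12 = $1,019.94
Required cushion = 1 × $1,019.94 = $1,019.94
Excess over cushion: $1,653.48 − $1,019.94 = $633.54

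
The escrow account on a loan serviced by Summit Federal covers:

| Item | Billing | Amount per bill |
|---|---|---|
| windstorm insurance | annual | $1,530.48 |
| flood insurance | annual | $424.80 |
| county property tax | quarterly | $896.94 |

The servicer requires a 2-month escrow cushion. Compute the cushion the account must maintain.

$923.84

Windstorm insurance — $1,530.48 per year
Flood insurance — $424.80 per year
County property tax — $896.94 × 4 = $3,587.76 per year
Total per year = $1,530.48 + $424.80 + $3,587.76 = $5,543.04
Base monthly escrow = $5,543.04 ÷ 12 = $461.92
Required cushion = 2 × $461.92 = $923.84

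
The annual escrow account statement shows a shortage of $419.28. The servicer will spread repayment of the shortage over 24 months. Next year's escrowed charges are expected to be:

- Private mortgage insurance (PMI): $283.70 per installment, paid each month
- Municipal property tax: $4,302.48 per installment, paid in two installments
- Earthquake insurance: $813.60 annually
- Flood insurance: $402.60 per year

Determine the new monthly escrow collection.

Private mortgage insurance (PMI) — $283.70 × 12 = $3,404.40
Municipal property tax — $4,302.48 × 2 = $8,604.96
Earthquake insurance — $813.60
Flood insurance — $402.60
Total per year = $3,404.40 + $8,604.96 + $813.60 + $402.60 = $13,225.56
Per month = $13,225.56 / 12 = $1,102.13
Shortage per month = $419.28 ÷ 24 = $17.47
New monthly escrow = $1,102.13 + $17.47 = $1,119.60

$1,119.60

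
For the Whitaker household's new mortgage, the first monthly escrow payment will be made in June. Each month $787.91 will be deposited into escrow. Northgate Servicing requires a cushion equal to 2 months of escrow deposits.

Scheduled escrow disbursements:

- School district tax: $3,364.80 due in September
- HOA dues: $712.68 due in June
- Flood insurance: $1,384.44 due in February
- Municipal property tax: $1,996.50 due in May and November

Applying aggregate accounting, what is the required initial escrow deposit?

$2,922.34

Cushion = 2 × $787.91 = $1,575.82
Trial balance (start $0, +$787.91 each month, − disbursements):
  Jun: +$787.91 − $712.68 → $75.23
  Jul: +$787.91 → $863.14
  Aug: +$787.91 → $1,651.05
  Sep: +$787.91 − $3,364.80 → -$925.84
  Oct: +$787.91 → -$137.93
  Nov: +$787.91 − $1,996.50 → -$1,346.52
  Dec: +$787.91 → -$558.61
  Jan: +$787.91 → $229.30
  Feb: +$787.91 − $1,384.44 → -$367.23
  Mar: +$787.91 → $420.68
  Apr: +$787.91 → $1,208.59
  May: +$787.91 − $1,996.50 → $0.00
Lowest trial balance = -$1,346.52 (Nov)
Initial deposit = cushion − low point = $1,575.82 − (-$1,346.52) = $2,922.34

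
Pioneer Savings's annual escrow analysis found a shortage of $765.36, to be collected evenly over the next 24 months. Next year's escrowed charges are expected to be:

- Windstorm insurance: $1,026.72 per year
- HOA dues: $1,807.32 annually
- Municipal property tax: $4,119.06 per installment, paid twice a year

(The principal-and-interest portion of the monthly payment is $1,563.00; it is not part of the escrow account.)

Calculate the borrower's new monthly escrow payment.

Windstorm insurance: $1,026.72
HOA dues: $1,807.32
Municipal property tax: $4,119.06 × 2 = $8,238.12
Total annual escrow = $1,026.72 + $1,807.32 + $8,238.12 = $11,072.16
Per month = $11,072.16 / 12 = $922.68
Shortage per month = $765.36 ÷ 24 = $31.89
New monthly escrow = $922.68 + $31.89 = $954.57

$954.57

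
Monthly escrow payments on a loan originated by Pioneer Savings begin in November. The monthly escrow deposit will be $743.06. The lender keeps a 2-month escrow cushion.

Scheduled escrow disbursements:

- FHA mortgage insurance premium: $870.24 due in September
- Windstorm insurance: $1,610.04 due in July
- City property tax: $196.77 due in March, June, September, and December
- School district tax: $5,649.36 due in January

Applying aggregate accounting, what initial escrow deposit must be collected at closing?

Cushion = 2 × $743.06 = $1,486.12
Trial balance (start $0, +$743.06 each month, − disbursements):
  Nov: +$743.06 → $743.06
  Dec: +$743.06 − $196.77 → $1,289.35
  Jan: +$743.06 − $5,649.36 → -$3,616.95
  Feb: +$743.06 → -$2,873.89
  Mar: +$743.06 − $196.77 → -$2,327.60
  Apr: +$743.06 → -$1,584.54
  May: +$743.06 → -$841.48
  Jun: +$743.06 − $196.77 → -$295.19
  Jul: +$743.06 − $1,610.04 → -$1,162.17
  Aug: +$743.06 → -$419.11
  Sep: +$743.06 − $1,067.01 → -$743.06
  Oct: +$743.06 → $0.00
Lowest trial balance = -$3,616.95 (Jan)
Initial deposit = cushion − low point = $1,486.12 − (-$3,616.95) = $5,103.07

$5,103.07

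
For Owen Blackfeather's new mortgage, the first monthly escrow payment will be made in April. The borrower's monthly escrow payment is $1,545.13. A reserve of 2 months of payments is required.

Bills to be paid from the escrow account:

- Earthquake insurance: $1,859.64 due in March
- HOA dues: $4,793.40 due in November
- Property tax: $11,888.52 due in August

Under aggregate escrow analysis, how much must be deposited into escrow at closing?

$7,411.14

Cushion = 2 × $1,545.13 = $3,090.26
Trial balance (start $0, +$1,545.13 each month, − disbursements):
  Apr: +$1,545.13 → $1,545.13
  May: +$1,545.13 → $3,090.26
  Jun: +$1,545.13 → $4,635.39
  Jul: +$1,545.13 → $6,180.52
  Aug: +$1,545.13 − $11,888.52 → -$4,162.87
  Sep: +$1,545.13 → -$2,617.74
  Oct: +$1,545.13 → -$1,072.61
  Nov: +$1,545.13 − $4,793.40 → -$4,320.88
  Dec: +$1,545.13 → -$2,775.75
  Jan: +$1,545.13 → -$1,230.62
  Feb: +$1,545.13 → $314.51
  Mar: +$1,545.13 − $1,859.64 → $0.00
Lowest trial balance = -$4,320.88 (Nov)
Initial deposit = cushion − low point = $3,090.26 − (-$4,320.88) = $7,411.14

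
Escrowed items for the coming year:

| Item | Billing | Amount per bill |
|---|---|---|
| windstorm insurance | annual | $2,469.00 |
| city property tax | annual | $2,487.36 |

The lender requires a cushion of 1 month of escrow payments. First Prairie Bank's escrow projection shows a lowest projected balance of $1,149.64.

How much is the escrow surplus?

$736.61

Windstorm insurance: $2,469.00 annually
City property tax: $2,487.36 annually
Total annual escrow = $4,956.36
Base monthly escrow = $4,956.36 / 12 = $413.03
Required reserve = 1 × $413.03 = $413.03
Surplus = $1,149.64 − $413.03 = $736.61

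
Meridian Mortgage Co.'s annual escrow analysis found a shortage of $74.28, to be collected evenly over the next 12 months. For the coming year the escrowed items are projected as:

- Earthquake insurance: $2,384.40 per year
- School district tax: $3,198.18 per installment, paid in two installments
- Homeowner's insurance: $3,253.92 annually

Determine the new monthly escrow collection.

$1,009.08

Earthquake insurance — $2,384.40
School district tax — $3,198.18 × 2 = $6,396.36
Homeowner's insurance — $3,253.92
Yearly total = $2,384.40 + $6,396.36 + $3,253.92 = $12,034.68
Monthly = $12,034.68 ÷ 12 = $1,002.89
Shortage per month = $74.28 / 12 = $6.19
New monthly escrow = $1,002.89 + $6.19 = $1,009.08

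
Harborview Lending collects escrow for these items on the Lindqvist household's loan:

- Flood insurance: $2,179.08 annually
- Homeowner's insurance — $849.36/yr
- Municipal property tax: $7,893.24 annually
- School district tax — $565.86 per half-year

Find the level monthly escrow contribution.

$1,004.45

Flood insurance = $2,179.08
Homeowner's insurance = $849.36
Municipal property tax = $7,893.24
School district tax = $565.86 × 2 = $1,131.72
Combined annual = $2,179.08 + $849.36 + $7,893.24 + $1,131.72 = $12,053.40
Per month = $12,053.40 / 12 = $1,004.45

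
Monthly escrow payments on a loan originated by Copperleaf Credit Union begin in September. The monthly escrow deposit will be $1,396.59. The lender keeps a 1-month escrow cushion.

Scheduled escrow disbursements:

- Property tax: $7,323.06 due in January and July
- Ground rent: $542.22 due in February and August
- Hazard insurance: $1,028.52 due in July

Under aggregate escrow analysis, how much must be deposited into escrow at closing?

Cushion = 1 × $1,396.59 = $1,396.59
Trial balance (start $0, +$1,396.59 each month, − disbursements):
  Sep: +$1,396.59 → $1,396.59
  Oct: +$1,396.59 → $2,793.18
  Nov: +$1,396.59 → $4,189.77
  Dec: +$1,396.59 → $5,586.36
  Jan: +$1,396.59 − $7,323.06 → -$340.11
  Feb: +$1,396.59 − $542.22 → $514.26
  Mar: +$1,396.59 → $1,910.85
  Apr: +$1,396.59 → $3,307.44
  May: +$1,396.59 → $4,704.03
  Jun: +$1,396.59 → $6,100.62
  Jul: +$1,396.59 − $8,351.58 → -$854.37
  Aug: +$1,396.59 − $542.22 → $0.00
Lowest trial balance = -$854.37 (Jul)
Initial deposit = cushion − low point = $1,396.59 − (-$854.37) = $2,250.96

$2,250.96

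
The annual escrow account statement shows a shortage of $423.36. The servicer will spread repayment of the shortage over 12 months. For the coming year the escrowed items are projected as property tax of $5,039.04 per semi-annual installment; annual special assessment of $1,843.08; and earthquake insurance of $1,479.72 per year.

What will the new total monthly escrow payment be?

Property tax — $5,039.04 × 2 = $10,078.08
Special assessment — $1,843.08
Earthquake insurance — $1,479.72
Total per year = $10,078.08 + $1,843.08 + $1,479.72 = $13,400.88
Base monthly escrow = $13,400.88 ÷ 12 = $1,116.74
Shortage spread = $423.36 / 12 = $35.28/mo
Adjusted monthly = $1,116.74 + $35.28 = $1,152.02

$1,152.02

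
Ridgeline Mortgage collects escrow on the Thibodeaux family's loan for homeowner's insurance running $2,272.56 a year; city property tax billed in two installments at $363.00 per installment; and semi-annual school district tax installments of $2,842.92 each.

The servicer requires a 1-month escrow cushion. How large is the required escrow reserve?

$723.70

Homeowner's insurance = $2,272.56 annually
City property tax = $363.00 × 2 = $726.00 annually
School district tax = $2,842.92 × 2 = $5,685.84 annually
Total annual escrow = $2,272.56 + $726.00 + $5,685.84 = $8,684.40
Monthly escrow = $8,684.40 / 12 = $723.70
Required cushion = 1 × $723.70 = $723.70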